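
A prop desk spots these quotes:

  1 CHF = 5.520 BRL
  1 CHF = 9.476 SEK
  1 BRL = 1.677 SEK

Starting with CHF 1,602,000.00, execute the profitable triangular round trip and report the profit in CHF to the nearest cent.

Profit: CHF 37,892.67

Profitable loop is CHF → SEK → BRL → CHF:
CHF 1,602,000.00 × 9.476 = SEK 15,180,552.00
SEK 15,180,552.00 ÷ 1.677 = BRL 9,052,207.51
BRL 9,052,207.51 ÷ 5.520 = CHF 1,639,892.67
Profit = CHF 1,639,892.67 − CHF 1,602,000.00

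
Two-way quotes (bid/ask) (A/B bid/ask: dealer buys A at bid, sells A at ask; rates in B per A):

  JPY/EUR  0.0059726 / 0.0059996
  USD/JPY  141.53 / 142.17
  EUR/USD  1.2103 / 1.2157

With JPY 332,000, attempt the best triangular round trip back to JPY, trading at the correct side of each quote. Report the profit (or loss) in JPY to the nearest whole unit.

Net profit: JPY 7,659

Best loop JPY → EUR → USD → JPY:
JPY 332,000 × 0.0059726 (sell JPY at bid) = EUR 1,982.90
EUR 1,982.90 × 1.2103 (sell EUR at bid) = USD 2,399.91
USD 2,399.91 × 141.53 (sell USD at bid) = JPY 339,659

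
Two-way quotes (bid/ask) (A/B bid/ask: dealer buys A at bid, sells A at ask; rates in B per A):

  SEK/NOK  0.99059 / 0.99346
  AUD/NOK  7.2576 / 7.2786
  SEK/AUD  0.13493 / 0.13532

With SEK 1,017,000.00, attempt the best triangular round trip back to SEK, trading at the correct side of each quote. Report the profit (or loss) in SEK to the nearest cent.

Best loop SEK → NOK → AUD → SEK:
SEK 1,017,000.00 × 0.99059 (sell SEK at bid) = NOK 1,007,430.03
NOK 1,007,430.03 ÷ 7.2786 (buy AUD at ask) = AUD 138,409.86
AUD 138,409.86 ÷ 0.13532 (buy SEK at ask) = SEK 1,022,833.75

Net profit: SEK 5,833.75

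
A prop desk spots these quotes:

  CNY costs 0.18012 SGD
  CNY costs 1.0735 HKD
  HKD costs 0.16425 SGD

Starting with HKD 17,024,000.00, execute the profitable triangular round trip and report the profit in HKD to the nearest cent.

Profit: HKD 366,662.30

Profitable loop is HKD → CNY → SGD → HKD:
HKD 17,024,000.00 ÷ 1.0735 = CNY 15,858,407.08
CNY 15,858,407.08 × 0.18012 = SGD 2,856,416.28
SGD 2,856,416.28 ÷ 0.16425 = HKD 17,390,662.30
Profit = HKD 17,390,662.30 − HKD 17,024,000.00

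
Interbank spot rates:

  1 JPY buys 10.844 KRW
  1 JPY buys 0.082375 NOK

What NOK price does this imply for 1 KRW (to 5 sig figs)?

1 KRW ÷ 10.844 = 0.0922169 JPY
0.0922169 JPY × 0.082375 = 0.00759637 NOK

KRW/NOK = 0.0075964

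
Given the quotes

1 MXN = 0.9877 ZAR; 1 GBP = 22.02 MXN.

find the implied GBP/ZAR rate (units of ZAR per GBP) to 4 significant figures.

1 GBP × 22.02 = 22.02 MXN
22.02 MXN × 0.9877 = 21.7492 ZAR

GBP/ZAR = 21.75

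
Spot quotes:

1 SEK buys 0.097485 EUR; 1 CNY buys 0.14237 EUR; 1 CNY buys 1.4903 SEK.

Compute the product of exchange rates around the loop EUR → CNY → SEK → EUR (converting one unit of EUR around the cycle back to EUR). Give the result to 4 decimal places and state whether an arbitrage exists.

1.0205 (arbitrage exists)

Around EUR → CNY → SEK → EUR: 1 ÷ 0.14237 × 1.4903 × 0.097485 = 1.020453
Product > 1; profitable direction is EUR → CNY → SEK → EUR.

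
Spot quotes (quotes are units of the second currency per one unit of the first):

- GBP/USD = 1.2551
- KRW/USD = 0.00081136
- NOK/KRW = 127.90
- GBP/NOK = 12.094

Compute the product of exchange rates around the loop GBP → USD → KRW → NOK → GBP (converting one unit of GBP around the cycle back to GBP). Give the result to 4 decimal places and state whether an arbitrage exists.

1.0001 (no arbitrage)

Around GBP → USD → KRW → NOK → GBP: 1 × 1.2551 ÷ 0.00081136 ÷ 127.90 ÷ 12.094 = 1.000056
Product ≈ 1 (deviation 0.006%, within rounding noise).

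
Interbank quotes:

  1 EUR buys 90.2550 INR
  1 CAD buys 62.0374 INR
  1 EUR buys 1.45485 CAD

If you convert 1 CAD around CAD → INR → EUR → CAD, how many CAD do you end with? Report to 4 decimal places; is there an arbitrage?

1.0000 (no arbitrage)

Around CAD → INR → EUR → CAD: 1 × 62.0374 ÷ 90.2550 × 1.45485 = 1.000001
Product ≈ 1 (deviation 0.000%, within rounding noise).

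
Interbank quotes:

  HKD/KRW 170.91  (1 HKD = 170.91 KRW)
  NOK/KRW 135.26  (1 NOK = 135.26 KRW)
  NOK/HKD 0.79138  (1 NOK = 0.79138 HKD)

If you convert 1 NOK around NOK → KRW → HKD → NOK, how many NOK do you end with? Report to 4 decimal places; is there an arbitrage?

1.0000 (no arbitrage)

Around NOK → KRW → HKD → NOK: 1 × 135.26 ÷ 170.91 ÷ 0.79138 = 1.000039
Product ≈ 1 (deviation 0.004%, within rounding noise).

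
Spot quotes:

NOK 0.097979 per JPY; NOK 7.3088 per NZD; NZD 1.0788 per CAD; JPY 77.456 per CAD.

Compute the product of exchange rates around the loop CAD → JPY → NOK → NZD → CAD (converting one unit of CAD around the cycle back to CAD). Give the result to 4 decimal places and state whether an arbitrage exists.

Around CAD → JPY → NOK → NZD → CAD: 1 × 77.456 × 0.097979 ÷ 7.3088 ÷ 1.0788 = 0.962501
Product < 1; profitable direction is CAD → NZD → NOK → JPY → CAD.

0.9625 (arbitrage exists)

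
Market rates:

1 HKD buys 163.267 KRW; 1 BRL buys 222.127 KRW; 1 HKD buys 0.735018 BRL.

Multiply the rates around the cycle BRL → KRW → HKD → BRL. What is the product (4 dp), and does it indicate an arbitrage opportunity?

1.0000 (no arbitrage)

Around BRL → KRW → HKD → BRL: 1 × 222.127 ÷ 163.267 × 0.735018 = 1.000002
Product ≈ 1 (deviation 0.000%, within rounding noise).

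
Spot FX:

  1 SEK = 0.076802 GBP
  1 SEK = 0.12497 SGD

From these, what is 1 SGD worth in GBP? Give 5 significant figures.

SGD/GBP = 0.61456

1 SGD ÷ 0.12497 = 8.00192 SEK
8.00192 SEK × 0.076802 = 0.614563 GBP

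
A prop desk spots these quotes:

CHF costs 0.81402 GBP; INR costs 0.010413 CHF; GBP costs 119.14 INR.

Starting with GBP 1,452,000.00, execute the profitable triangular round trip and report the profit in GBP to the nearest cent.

Profitable loop is GBP → INR → CHF → GBP:
GBP 1,452,000.00 × 119.14 = INR 172,991,280.00
INR 172,991,280.00 × 0.010413 = CHF 1,801,358.20
CHF 1,801,358.20 × 0.81402 = GBP 1,466,341.60
Profit = GBP 1,466,341.60 − GBP 1,452,000.00

Profit: GBP 14,341.60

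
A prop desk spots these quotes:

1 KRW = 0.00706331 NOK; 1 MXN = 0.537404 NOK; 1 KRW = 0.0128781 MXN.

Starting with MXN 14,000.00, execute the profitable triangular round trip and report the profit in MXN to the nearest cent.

Profitable loop is MXN → KRW → NOK → MXN:
MXN 14,000.00 ÷ 0.0128781 = KRW 1,087,117
KRW 1,087,117 × 0.00706331 = NOK 7,678.64
NOK 7,678.64 ÷ 0.537404 = MXN 14,288.40
Profit = MXN 14,288.40 − MXN 14,000.00

Profit: MXN 288.40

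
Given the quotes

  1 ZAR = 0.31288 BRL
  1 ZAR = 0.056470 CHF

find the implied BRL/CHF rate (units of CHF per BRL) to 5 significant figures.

BRL/CHF = 0.18048

1 BRL ÷ 0.31288 = 3.19611 ZAR
3.19611 ZAR × 0.056470 = 0.180485 CHF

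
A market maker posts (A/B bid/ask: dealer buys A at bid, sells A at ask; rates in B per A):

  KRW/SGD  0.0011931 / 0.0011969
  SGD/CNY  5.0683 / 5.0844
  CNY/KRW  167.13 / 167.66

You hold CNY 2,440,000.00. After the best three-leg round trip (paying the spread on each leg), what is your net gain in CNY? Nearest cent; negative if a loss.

Best loop CNY → KRW → SGD → CNY:
CNY 2,440,000.00 × 167.13 (sell CNY at bid) = KRW 407,797,200
KRW 407,797,200 × 0.0011931 (sell KRW at bid) = SGD 486,542.84
SGD 486,542.84 × 5.0683 (sell SGD at bid) = CNY 2,465,945.07

Net profit: CNY 25,945.07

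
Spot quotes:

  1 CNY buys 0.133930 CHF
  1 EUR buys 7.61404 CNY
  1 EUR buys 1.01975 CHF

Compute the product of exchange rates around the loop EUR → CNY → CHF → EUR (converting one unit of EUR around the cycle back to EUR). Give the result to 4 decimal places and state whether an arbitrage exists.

Around EUR → CNY → CHF → EUR: 1 × 7.61404 × 0.133930 ÷ 1.01975 = 0.999998
Product ≈ 1 (deviation 0.000%, within rounding noise).

1.0000 (no arbitrage)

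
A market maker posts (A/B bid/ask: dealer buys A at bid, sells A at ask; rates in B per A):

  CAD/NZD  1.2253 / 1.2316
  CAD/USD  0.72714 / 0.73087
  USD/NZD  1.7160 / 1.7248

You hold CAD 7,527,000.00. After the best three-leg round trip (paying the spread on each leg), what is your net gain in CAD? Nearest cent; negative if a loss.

Net profit: CAD 98,837.65

Best loop CAD → USD → NZD → CAD:
CAD 7,527,000.00 × 0.72714 (sell CAD at bid) = USD 5,473,182.78
USD 5,473,182.78 × 1.7160 (sell USD at bid) = NZD 9,391,981.65
NZD 9,391,981.65 ÷ 1.2316 (buy CAD at ask) = CAD 7,625,837.65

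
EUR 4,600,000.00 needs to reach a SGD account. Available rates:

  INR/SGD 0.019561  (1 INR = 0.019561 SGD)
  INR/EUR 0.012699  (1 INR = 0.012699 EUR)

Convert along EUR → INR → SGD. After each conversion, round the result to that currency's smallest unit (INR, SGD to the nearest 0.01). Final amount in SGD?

SGD 7,085,644.54

EUR 4,600,000.00 ÷ 0.012699 = INR 362,233,246.71
INR 362,233,246.71 × 0.019561 = SGD 7,085,644.54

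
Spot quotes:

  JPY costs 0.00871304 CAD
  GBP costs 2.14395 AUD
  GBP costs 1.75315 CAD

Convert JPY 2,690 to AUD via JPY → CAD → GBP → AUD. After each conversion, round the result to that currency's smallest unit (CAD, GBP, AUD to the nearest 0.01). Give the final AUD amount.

AUD 28.66

JPY 2,690 × 0.00871304 = CAD 23.44
CAD 23.44 ÷ 1.75315 = GBP 13.37
GBP 13.37 × 2.14395 = AUD 28.66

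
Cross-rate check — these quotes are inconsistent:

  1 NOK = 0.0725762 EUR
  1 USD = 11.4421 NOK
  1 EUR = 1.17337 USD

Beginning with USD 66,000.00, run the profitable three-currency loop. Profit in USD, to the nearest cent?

Profit: USD 1,734.35

Profitable loop is USD → EUR → NOK → USD:
USD 66,000.00 ÷ 1.17337 = EUR 56,248.24
EUR 56,248.24 ÷ 0.0725762 = NOK 775,023.25
NOK 775,023.25 ÷ 11.4421 = USD 67,734.35
Profit = USD 67,734.35 − USD 66,000.00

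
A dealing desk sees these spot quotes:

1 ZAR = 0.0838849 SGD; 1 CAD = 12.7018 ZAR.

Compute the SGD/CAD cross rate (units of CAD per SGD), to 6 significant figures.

1 SGD ÷ 0.0838849 = 11.9211 ZAR
11.9211 ZAR ÷ 12.7018 = 0.938536 CAD

SGD/CAD = 0.938536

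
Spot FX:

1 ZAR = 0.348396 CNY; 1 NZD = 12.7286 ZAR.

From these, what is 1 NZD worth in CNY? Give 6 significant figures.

1 NZD × 12.7286 = 12.7286 ZAR
12.7286 ZAR × 0.348396 = 4.43459 CNY

NZD/CNY = 4.43459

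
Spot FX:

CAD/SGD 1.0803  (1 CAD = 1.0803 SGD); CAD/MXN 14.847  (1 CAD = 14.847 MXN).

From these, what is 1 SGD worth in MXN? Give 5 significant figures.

SGD/MXN = 13.743

1 SGD ÷ 1.0803 = 0.925669 CAD
0.925669 CAD × 14.847 = 13.7434 MXN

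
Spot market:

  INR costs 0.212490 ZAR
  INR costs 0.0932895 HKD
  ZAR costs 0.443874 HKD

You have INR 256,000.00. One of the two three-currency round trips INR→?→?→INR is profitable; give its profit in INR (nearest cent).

Profit: INR 2,824.51

Profitable loop is INR → ZAR → HKD → INR:
INR 256,000.00 × 0.212490 = ZAR 54,397.44
ZAR 54,397.44 × 0.443874 = HKD 24,145.61
HKD 24,145.61 ÷ 0.0932895 = INR 258,824.51
Profit = INR 258,824.51 − INR 256,000.00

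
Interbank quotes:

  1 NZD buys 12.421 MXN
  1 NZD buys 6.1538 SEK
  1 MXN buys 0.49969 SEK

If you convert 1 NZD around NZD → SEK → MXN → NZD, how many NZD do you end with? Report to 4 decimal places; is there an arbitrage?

0.9915 (arbitrage exists)

Around NZD → SEK → MXN → NZD: 1 × 6.1538 ÷ 0.49969 ÷ 12.421 = 0.991485
Product < 1; profitable direction is NZD → MXN → SEK → NZD.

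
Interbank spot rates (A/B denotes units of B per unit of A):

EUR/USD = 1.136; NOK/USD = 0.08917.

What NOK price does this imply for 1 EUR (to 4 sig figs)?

EUR/NOK = 12.74

1 EUR × 1.136 = 1.136 USD
1.136 USD ÷ 0.08917 = 12.7397 NOK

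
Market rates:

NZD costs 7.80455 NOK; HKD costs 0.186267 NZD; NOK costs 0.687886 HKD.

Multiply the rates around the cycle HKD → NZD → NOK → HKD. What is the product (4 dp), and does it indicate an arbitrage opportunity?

1.0000 (no arbitrage)

Around HKD → NZD → NOK → HKD: 1 × 0.186267 × 7.80455 × 0.687886 = 1.000001
Product ≈ 1 (deviation 0.000%, within rounding noise).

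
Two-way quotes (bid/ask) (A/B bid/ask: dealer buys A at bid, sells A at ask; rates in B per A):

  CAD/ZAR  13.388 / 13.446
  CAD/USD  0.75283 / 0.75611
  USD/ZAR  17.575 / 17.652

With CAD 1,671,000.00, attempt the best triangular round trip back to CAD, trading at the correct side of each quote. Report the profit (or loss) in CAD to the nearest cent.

Best loop CAD → ZAR → USD → CAD:
CAD 1,671,000.00 × 13.388 (sell CAD at bid) = ZAR 22,371,348.00
ZAR 22,371,348.00 ÷ 17.652 (buy USD at ask) = USD 1,267,354.86
USD 1,267,354.86 ÷ 0.75611 (buy CAD at ask) = CAD 1,676,151.43

Net profit: CAD 5,151.43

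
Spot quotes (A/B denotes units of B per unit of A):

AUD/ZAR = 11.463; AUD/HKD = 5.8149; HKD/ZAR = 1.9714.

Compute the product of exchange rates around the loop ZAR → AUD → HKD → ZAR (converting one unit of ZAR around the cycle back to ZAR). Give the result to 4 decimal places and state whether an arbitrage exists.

Around ZAR → AUD → HKD → ZAR: 1 ÷ 11.463 × 5.8149 × 1.9714 = 1.000043
Product ≈ 1 (deviation 0.004%, within rounding noise).

1.0000 (no arbitrage)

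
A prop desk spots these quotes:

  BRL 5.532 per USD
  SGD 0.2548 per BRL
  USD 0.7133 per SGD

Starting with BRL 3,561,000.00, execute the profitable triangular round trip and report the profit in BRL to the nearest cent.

Profit: BRL 19,352.55

Profitable loop is BRL → SGD → USD → BRL:
BRL 3,561,000.00 × 0.2548 = SGD 907,342.80
SGD 907,342.80 × 0.7133 = USD 647,207.62
USD 647,207.62 × 5.532 = BRL 3,580,352.55
Profit = BRL 3,580,352.55 − BRL 3,561,000.00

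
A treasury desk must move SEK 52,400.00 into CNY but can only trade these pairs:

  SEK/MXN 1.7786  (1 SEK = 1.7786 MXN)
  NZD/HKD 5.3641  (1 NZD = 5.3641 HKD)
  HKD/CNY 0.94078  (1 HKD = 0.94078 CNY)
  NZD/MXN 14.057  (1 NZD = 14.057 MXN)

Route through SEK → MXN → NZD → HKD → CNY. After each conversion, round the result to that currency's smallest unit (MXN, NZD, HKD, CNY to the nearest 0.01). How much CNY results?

CNY 33,458.14

SEK 52,400.00 × 1.7786 = MXN 93,198.64
MXN 93,198.64 ÷ 14.057 = NZD 6,630.05
NZD 6,630.05 × 5.3641 = HKD 35,564.25
HKD 35,564.25 × 0.94078 = CNY 33,458.14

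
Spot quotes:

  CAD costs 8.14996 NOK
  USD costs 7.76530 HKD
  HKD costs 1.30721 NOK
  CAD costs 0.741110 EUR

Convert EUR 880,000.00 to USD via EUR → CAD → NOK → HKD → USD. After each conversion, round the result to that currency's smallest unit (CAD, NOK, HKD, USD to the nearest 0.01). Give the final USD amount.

EUR 880,000.00 ÷ 0.741110 = CAD 1,187,408.08
CAD 1,187,408.08 × 8.14996 = NOK 9,677,328.36
NOK 9,677,328.36 ÷ 1.30721 = HKD 7,403,040.34
HKD 7,403,040.34 ÷ 7.76530 = USD 953,348.92

USD 953,348.92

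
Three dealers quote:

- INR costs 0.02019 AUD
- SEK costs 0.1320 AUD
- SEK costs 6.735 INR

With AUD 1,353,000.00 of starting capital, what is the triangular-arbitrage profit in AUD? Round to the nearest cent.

Profitable loop is AUD → SEK → INR → AUD:
AUD 1,353,000.00 ÷ 0.1320 = SEK 10,250,000.00
SEK 10,250,000.00 × 6.735 = INR 69,033,750.00
INR 69,033,750.00 × 0.02019 = AUD 1,393,791.41
Profit = AUD 1,393,791.41 − AUD 1,353,000.00

Profit: AUD 40,791.41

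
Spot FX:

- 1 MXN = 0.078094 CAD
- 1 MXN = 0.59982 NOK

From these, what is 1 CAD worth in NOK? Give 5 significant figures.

CAD/NOK = 7.6807

1 CAD ÷ 0.078094 = 12.8051 MXN
12.8051 MXN × 0.59982 = 7.68074 NOK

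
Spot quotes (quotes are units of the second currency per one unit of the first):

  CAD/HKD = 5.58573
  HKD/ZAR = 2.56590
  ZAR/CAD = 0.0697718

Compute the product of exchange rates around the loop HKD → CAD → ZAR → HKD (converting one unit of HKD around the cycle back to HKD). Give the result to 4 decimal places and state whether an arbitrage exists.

Around HKD → CAD → ZAR → HKD: 1 ÷ 5.58573 ÷ 0.0697718 ÷ 2.56590 = 1.000001
Product ≈ 1 (deviation 0.000%, within rounding noise).

1.0000 (no arbitrage)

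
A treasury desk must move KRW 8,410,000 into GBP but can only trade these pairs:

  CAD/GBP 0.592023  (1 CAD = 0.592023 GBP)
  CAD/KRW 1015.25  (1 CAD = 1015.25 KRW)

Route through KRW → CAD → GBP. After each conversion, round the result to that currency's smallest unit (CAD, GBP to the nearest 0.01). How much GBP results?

GBP 4,904.12

KRW 8,410,000 ÷ 1015.25 = CAD 8,283.67
CAD 8,283.67 × 0.592023 = GBP 4,904.12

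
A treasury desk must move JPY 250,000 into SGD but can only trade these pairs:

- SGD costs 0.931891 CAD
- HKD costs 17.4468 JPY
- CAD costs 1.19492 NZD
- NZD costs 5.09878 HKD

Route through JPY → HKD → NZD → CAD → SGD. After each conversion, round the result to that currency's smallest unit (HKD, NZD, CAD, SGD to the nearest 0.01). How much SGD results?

SGD 2,523.80

JPY 250,000 ÷ 17.4468 = HKD 14,329.28
HKD 14,329.28 ÷ 5.09878 = NZD 2,810.34
NZD 2,810.34 ÷ 1.19492 = CAD 2,351.91
CAD 2,351.91 ÷ 0.931891 = SGD 2,523.80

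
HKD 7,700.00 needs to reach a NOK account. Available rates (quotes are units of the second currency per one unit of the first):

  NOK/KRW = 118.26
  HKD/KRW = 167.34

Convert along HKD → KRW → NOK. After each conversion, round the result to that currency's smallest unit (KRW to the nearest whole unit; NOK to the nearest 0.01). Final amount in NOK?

HKD 7,700.00 × 167.34 = KRW 1,288,518
KRW 1,288,518 ÷ 118.26 = NOK 10,895.64

NOK 10,895.64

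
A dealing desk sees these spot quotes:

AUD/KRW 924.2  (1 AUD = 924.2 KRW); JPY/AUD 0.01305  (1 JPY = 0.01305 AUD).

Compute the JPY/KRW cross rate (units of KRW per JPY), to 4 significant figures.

1 JPY × 0.01305 = 0.01305 AUD
0.01305 AUD × 924.2 = 12.0608 KRW

JPY/KRW = 12.06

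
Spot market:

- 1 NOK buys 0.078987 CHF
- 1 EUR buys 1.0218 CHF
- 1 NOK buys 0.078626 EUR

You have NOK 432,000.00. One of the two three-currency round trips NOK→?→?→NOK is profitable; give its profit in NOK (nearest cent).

Profit: NOK 7,400.16

Profitable loop is NOK → EUR → CHF → NOK:
NOK 432,000.00 × 0.078626 = EUR 33,966.43
EUR 33,966.43 × 1.0218 = CHF 34,706.90
CHF 34,706.90 ÷ 0.078987 = NOK 439,400.16
Profit = NOK 439,400.16 − NOK 432,000.00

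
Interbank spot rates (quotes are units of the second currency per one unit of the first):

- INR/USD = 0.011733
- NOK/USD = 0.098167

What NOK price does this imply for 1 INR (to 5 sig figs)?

1 INR × 0.011733 = 0.011733 USD
0.011733 USD ÷ 0.098167 = 0.119521 NOK

INR/NOK = 0.11952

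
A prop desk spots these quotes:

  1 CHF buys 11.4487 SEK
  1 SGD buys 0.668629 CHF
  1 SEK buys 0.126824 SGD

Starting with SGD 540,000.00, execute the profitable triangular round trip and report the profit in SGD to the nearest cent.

Profit: SGD 16,225.54

Profitable loop is SGD → SEK → CHF → SGD:
SGD 540,000.00 ÷ 0.126824 = SEK 4,257,869.17
SEK 4,257,869.17 ÷ 11.4487 = CHF 371,908.53
CHF 371,908.53 ÷ 0.668629 = SGD 556,225.54
Profit = SGD 556,225.54 − SGD 540,000.00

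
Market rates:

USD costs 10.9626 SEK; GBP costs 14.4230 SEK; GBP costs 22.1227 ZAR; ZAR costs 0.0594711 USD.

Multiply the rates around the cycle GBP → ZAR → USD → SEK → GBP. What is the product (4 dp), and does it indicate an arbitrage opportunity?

Around GBP → ZAR → USD → SEK → GBP: 1 × 22.1227 × 0.0594711 × 10.9626 ÷ 14.4230 = 1.000005
Product ≈ 1 (deviation 0.000%, within rounding noise).

1.0000 (no arbitrage)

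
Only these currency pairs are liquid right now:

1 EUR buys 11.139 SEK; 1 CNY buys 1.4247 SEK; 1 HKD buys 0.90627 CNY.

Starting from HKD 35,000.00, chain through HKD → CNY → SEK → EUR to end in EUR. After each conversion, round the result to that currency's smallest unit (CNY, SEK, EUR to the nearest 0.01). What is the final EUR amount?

EUR 4,056.98

HKD 35,000.00 × 0.90627 = CNY 31,719.45
CNY 31,719.45 × 1.4247 = SEK 45,190.70
SEK 45,190.70 ÷ 11.139 = EUR 4,056.98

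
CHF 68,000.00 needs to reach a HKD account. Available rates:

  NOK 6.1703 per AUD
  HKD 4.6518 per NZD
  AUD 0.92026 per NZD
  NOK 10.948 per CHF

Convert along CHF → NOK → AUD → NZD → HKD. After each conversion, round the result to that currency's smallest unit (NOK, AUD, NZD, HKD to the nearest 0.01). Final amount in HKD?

CHF 68,000.00 × 10.948 = NOK 744,464.00
NOK 744,464.00 ÷ 6.1703 = AUD 120,652.80
AUD 120,652.80 ÷ 0.92026 = NZD 131,107.30
NZD 131,107.30 × 4.6518 = HKD 609,884.94

HKD 609,884.94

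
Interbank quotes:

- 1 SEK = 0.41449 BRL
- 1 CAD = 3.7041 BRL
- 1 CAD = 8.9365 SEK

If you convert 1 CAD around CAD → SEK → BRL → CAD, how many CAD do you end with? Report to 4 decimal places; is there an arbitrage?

1.0000 (no arbitrage)

Around CAD → SEK → BRL → CAD: 1 × 8.9365 × 0.41449 ÷ 3.7041 = 0.999997
Product ≈ 1 (deviation 0.000%, within rounding noise).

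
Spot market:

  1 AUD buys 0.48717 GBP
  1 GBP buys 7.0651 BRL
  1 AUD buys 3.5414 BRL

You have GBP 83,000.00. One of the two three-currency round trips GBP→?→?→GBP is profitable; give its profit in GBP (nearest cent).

Profitable loop is GBP → AUD → BRL → GBP:
GBP 83,000.00 ÷ 0.48717 = AUD 170,371.74
AUD 170,371.74 × 3.5414 = BRL 603,354.48
BRL 603,354.48 ÷ 7.0651 = GBP 85,399.28
Profit = GBP 85,399.28 − GBP 83,000.00

Profit: GBP 2,399.28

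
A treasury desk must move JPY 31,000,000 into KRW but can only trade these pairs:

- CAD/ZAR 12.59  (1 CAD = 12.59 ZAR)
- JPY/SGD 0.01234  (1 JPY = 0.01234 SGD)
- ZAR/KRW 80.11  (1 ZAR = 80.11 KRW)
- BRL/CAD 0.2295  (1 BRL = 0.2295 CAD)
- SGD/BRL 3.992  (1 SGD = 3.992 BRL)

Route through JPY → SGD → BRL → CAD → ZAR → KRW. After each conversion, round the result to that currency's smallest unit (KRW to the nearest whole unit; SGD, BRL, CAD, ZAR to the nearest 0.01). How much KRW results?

JPY 31,000,000 × 0.01234 = SGD 382,540.00
SGD 382,540.00 × 3.992 = BRL 1,527,099.68
BRL 1,527,099.68 × 0.2295 = CAD 350,469.38
CAD 350,469.38 × 12.59 = ZAR 4,412,409.49
ZAR 4,412,409.49 × 80.11 = KRW 353,478,124

KRW 353,478,124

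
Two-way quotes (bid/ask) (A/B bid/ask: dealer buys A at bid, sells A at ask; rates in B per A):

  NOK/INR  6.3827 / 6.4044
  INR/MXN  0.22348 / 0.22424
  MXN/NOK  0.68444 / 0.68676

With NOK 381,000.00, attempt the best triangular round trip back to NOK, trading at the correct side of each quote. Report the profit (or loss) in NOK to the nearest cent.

Best loop NOK → MXN → INR → NOK:
NOK 381,000.00 ÷ 0.68676 (buy MXN at ask) = MXN 554,778.96
MXN 554,778.96 ÷ 0.22424 (buy INR at ask) = INR 2,474,041.04
INR 2,474,041.04 ÷ 6.4044 (buy NOK at ask) = NOK 386,303.33

Net profit: NOK 5,303.33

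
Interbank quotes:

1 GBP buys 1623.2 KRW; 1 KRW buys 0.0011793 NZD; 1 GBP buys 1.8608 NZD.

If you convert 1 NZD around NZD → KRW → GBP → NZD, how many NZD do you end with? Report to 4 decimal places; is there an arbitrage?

Around NZD → KRW → GBP → NZD: 1 ÷ 0.0011793 ÷ 1623.2 × 1.8608 = 0.972083
Product < 1; profitable direction is NZD → GBP → KRW → NZD.

0.9721 (arbitrage exists)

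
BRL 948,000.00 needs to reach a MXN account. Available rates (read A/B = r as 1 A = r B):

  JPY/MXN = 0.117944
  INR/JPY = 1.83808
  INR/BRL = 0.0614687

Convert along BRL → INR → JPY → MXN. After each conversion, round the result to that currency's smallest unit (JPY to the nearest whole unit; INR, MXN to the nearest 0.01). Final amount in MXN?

MXN 3,343,447.97

BRL 948,000.00 ÷ 0.0614687 = INR 15,422,483.31
INR 15,422,483.31 × 1.83808 = JPY 28,347,758
JPY 28,347,758 × 0.117944 = MXN 3,343,447.97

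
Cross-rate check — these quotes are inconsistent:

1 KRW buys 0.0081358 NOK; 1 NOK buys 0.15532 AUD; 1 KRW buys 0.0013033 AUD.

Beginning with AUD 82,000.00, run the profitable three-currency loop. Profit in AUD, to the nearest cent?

Profit: AUD 2,572.78

Profitable loop is AUD → NOK → KRW → AUD:
AUD 82,000.00 ÷ 0.15532 = NOK 527,942.31
NOK 527,942.31 ÷ 0.0081358 = KRW 64,891,260
KRW 64,891,260 × 0.0013033 = AUD 84,572.78
Profit = AUD 84,572.78 − AUD 82,000.00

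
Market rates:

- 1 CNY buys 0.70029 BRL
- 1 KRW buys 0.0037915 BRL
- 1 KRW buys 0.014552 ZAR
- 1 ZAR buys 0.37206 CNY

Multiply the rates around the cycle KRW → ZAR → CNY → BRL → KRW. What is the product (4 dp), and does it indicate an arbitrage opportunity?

Around KRW → ZAR → CNY → BRL → KRW: 1 × 0.014552 × 0.37206 × 0.70029 ÷ 0.0037915 = 1.000006
Product ≈ 1 (deviation 0.001%, within rounding noise).

1.0000 (no arbitrage)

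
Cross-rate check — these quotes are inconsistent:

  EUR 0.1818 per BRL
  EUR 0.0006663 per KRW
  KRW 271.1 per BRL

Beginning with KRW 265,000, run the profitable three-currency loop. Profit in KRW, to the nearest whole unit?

Profitable loop is KRW → BRL → EUR → KRW:
KRW 265,000 ÷ 271.1 = BRL 977.50
BRL 977.50 × 0.1818 = EUR 177.71
EUR 177.71 ÷ 0.0006663 = KRW 266,711
Profit = KRW 266,711 − KRW 265,000

Profit: KRW 1,711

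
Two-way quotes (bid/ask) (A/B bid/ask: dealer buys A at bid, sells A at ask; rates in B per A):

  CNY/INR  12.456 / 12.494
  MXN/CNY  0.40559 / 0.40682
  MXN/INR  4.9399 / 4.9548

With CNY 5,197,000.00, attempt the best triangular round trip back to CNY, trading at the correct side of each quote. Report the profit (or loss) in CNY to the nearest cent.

Best loop CNY → INR → MXN → CNY:
CNY 5,197,000.00 × 12.456 (sell CNY at bid) = INR 64,733,832.00
INR 64,733,832.00 ÷ 4.9548 (buy MXN at ask) = MXN 13,064,872.85
MXN 13,064,872.85 × 0.40559 (sell MXN at bid) = CNY 5,298,981.78

Net profit: CNY 101,981.78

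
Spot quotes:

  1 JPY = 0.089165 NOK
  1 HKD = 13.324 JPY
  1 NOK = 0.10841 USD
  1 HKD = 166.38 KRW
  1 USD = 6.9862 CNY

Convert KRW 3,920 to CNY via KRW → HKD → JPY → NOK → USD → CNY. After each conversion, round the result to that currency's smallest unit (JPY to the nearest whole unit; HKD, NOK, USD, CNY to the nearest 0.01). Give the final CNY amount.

CNY 21.24

KRW 3,920 ÷ 166.38 = HKD 23.56
HKD 23.56 × 13.324 = JPY 314
JPY 314 × 0.089165 = NOK 28.00
NOK 28.00 × 0.10841 = USD 3.04
USD 3.04 × 6.9862 = CNY 21.24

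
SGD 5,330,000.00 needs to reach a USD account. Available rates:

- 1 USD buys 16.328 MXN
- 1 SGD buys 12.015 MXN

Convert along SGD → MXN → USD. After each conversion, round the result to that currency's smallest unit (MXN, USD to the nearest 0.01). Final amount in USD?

USD 3,922,093.95

SGD 5,330,000.00 × 12.015 = MXN 64,039,950.00
MXN 64,039,950.00 ÷ 16.328 = USD 3,922,093.95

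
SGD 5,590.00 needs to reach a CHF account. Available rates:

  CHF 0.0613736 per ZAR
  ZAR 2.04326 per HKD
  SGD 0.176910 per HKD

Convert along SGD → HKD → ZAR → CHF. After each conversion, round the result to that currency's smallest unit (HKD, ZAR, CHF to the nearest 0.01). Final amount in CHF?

SGD 5,590.00 ÷ 0.176910 = HKD 31,597.99
HKD 31,597.99 × 2.04326 = ZAR 64,562.91
ZAR 64,562.91 × 0.0613736 = CHF 3,962.46

CHF 3,962.46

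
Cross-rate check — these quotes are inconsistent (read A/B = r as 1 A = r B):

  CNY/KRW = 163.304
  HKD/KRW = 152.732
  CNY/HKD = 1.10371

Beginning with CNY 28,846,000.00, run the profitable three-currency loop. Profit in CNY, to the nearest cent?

Profit: CNY 930,509.90

Profitable loop is CNY → HKD → KRW → CNY:
CNY 28,846,000.00 × 1.10371 = HKD 31,837,618.66
HKD 31,837,618.66 × 152.732 = KRW 4,862,623,173
KRW 4,862,623,173 ÷ 163.304 = CNY 29,776,509.90
Profit = CNY 29,776,509.90 − CNY 28,846,000.00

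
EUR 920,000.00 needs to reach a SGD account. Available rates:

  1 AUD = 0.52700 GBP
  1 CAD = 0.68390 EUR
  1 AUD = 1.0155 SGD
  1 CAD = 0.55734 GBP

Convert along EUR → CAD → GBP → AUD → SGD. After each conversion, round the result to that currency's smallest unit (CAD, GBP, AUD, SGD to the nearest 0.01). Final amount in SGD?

EUR 920,000.00 ÷ 0.68390 = CAD 1,345,225.91
CAD 1,345,225.91 × 0.55734 = GBP 749,748.21
GBP 749,748.21 ÷ 0.52700 = AUD 1,422,672.13
AUD 1,422,672.13 × 1.0155 = SGD 1,444,723.55

SGD 1,444,723.55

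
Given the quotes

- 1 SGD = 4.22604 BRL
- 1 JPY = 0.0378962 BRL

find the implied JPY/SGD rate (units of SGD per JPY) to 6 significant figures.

1 JPY × 0.0378962 = 0.0378962 BRL
0.0378962 BRL ÷ 4.22604 = 0.00896731 SGD

JPY/SGD = 0.00896731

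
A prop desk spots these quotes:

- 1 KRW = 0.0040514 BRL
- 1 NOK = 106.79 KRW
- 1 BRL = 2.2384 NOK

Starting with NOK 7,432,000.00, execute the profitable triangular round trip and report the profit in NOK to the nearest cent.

Profitable loop is NOK → BRL → KRW → NOK:
NOK 7,432,000.00 ÷ 2.2384 = BRL 3,320,228.73
BRL 3,320,228.73 ÷ 0.0040514 = KRW 819,526,271
KRW 819,526,271 ÷ 106.79 = NOK 7,674,185.51
Profit = NOK 7,674,185.51 − NOK 7,432,000.00

Profit: NOK 242,185.51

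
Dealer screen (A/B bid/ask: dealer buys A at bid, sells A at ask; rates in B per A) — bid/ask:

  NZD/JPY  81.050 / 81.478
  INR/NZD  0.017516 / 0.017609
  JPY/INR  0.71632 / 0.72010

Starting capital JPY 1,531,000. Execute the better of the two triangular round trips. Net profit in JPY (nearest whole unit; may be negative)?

Best loop JPY → INR → NZD → JPY:
JPY 1,531,000 × 0.71632 (sell JPY at bid) = INR 1,096,685.92
INR 1,096,685.92 × 0.017516 (sell INR at bid) = NZD 19,209.55
NZD 19,209.55 × 81.050 (sell NZD at bid) = JPY 1,556,934

Net profit: JPY 25,934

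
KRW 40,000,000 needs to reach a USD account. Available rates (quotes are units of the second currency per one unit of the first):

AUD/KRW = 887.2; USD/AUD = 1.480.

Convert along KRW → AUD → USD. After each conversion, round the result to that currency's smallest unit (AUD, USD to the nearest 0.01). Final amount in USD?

KRW 40,000,000 ÷ 887.2 = AUD 45,085.66
AUD 45,085.66 ÷ 1.480 = USD 30,463.28

USD 30,463.28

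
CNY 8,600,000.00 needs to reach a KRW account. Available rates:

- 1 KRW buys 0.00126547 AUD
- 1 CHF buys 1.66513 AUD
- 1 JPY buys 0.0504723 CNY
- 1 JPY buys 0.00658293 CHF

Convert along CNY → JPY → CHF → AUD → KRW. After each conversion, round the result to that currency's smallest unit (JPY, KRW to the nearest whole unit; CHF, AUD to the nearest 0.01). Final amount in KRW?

CNY 8,600,000.00 ÷ 0.0504723 = JPY 170,390,491
JPY 170,390,491 × 0.00658293 = CHF 1,121,668.67
CHF 1,121,668.67 × 1.66513 = AUD 1,867,724.15
AUD 1,867,724.15 ÷ 0.00126547 = KRW 1,475,913,416

KRW 1,475,913,416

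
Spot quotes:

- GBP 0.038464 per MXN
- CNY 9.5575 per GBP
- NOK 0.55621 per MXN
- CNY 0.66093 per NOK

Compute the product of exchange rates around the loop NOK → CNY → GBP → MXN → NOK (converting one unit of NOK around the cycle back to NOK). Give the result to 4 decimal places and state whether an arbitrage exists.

Around NOK → CNY → GBP → MXN → NOK: 1 × 0.66093 ÷ 9.5575 ÷ 0.038464 × 0.55621 = 0.999990
Product ≈ 1 (deviation 0.001%, within rounding noise).

1.0000 (no arbitrage)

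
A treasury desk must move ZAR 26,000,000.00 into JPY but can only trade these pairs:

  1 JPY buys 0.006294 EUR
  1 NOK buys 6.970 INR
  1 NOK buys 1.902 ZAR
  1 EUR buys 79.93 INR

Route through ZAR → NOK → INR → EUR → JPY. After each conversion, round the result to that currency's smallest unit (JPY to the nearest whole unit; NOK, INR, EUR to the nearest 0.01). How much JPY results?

ZAR 26,000,000.00 ÷ 1.902 = NOK 13,669,821.24
NOK 13,669,821.24 × 6.970 = INR 95,278,654.04
INR 95,278,654.04 ÷ 79.93 = EUR 1,192,026.20
EUR 1,192,026.20 ÷ 0.006294 = JPY 189,390,880

JPY 189,390,880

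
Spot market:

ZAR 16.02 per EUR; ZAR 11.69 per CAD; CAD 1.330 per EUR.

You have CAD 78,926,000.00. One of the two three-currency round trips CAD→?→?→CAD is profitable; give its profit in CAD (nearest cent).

Profit: CAD 2,397,573.26

Profitable loop is CAD → EUR → ZAR → CAD:
CAD 78,926,000.00 ÷ 1.330 = EUR 59,342,857.14
EUR 59,342,857.14 × 16.02 = ZAR 950,672,571.43
ZAR 950,672,571.43 ÷ 11.69 = CAD 81,323,573.26
Profit = CAD 81,323,573.26 − CAD 78,926,000.00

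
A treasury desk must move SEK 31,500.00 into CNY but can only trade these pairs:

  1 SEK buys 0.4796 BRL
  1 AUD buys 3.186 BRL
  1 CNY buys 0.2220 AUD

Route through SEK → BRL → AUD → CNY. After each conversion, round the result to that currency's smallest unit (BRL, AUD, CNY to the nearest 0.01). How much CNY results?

CNY 21,359.50

SEK 31,500.00 × 0.4796 = BRL 15,107.40
BRL 15,107.40 ÷ 3.186 = AUD 4,741.81
AUD 4,741.81 ÷ 0.2220 = CNY 21,359.50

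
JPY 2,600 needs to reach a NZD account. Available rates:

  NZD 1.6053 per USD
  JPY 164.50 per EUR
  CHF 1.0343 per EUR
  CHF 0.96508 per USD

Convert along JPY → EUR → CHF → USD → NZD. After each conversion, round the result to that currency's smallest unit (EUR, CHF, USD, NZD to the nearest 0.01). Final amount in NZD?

NZD 27.19

JPY 2,600 ÷ 164.50 = EUR 15.81
EUR 15.81 × 1.0343 = CHF 16.35
CHF 16.35 ÷ 0.96508 = USD 16.94
USD 16.94 × 1.6053 = NZD 27.19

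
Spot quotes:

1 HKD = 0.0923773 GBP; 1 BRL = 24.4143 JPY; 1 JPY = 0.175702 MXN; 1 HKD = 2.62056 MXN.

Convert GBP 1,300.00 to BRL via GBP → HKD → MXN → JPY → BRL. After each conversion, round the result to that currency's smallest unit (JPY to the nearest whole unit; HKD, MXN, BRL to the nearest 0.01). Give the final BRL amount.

GBP 1,300.00 ÷ 0.0923773 = HKD 14,072.72
HKD 14,072.72 × 2.62056 = MXN 36,878.41
MXN 36,878.41 ÷ 0.175702 = JPY 209,892
JPY 209,892 ÷ 24.4143 = BRL 8,597.09

BRL 8,597.09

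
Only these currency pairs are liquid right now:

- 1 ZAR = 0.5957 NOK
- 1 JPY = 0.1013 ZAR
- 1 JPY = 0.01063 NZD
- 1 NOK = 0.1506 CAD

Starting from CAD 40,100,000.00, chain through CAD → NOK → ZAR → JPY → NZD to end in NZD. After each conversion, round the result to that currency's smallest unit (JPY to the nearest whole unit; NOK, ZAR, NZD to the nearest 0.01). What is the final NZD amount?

CAD 40,100,000.00 ÷ 0.1506 = NOK 266,268,260.29
NOK 266,268,260.29 ÷ 0.5957 = ZAR 446,983,817.84
ZAR 446,983,817.84 ÷ 0.1013 = JPY 4,412,475,991
JPY 4,412,475,991 × 0.01063 = NZD 46,904,619.78

NZD 46,904,619.78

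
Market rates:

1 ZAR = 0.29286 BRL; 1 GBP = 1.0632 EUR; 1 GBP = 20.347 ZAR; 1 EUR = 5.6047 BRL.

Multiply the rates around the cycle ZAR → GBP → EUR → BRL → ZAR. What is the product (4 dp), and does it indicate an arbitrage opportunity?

Around ZAR → GBP → EUR → BRL → ZAR: 1 ÷ 20.347 × 1.0632 × 5.6047 ÷ 0.29286 = 1.000016
Product ≈ 1 (deviation 0.002%, within rounding noise).

1.0000 (no arbitrage)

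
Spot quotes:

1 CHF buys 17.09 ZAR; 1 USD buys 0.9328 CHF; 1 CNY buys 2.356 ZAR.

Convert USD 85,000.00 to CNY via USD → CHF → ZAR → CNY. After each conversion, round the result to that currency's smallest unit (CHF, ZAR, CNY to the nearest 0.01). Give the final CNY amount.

USD 85,000.00 × 0.9328 = CHF 79,288.00
CHF 79,288.00 × 17.09 = ZAR 1,355,031.92
ZAR 1,355,031.92 ÷ 2.356 = CNY 575,140.88

CNY 575,140.88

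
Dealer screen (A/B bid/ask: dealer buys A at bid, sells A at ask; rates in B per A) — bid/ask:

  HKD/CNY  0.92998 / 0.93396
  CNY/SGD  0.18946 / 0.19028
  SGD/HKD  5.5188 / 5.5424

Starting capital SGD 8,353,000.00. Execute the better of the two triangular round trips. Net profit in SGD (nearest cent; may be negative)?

Best loop SGD → CNY → HKD → SGD:
SGD 8,353,000.00 ÷ 0.19028 (buy CNY at ask) = CNY 43,898,465.42
CNY 43,898,465.42 ÷ 0.93396 (buy HKD at ask) = HKD 47,002,511.26
HKD 47,002,511.26 ÷ 5.5424 (buy SGD at ask) = SGD 8,480,533.93

Net profit: SGD 127,533.93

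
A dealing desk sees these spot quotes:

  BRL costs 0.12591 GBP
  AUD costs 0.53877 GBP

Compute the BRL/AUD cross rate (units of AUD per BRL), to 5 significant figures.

1 BRL × 0.12591 = 0.12591 GBP
0.12591 GBP ÷ 0.53877 = 0.233699 AUD

BRL/AUD = 0.23370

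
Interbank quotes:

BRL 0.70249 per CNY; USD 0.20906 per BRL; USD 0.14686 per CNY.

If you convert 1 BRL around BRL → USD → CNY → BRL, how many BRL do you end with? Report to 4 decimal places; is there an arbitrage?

Around BRL → USD → CNY → BRL: 1 × 0.20906 ÷ 0.14686 × 0.70249 = 1.000017
Product ≈ 1 (deviation 0.002%, within rounding noise).

1.0000 (no arbitrage)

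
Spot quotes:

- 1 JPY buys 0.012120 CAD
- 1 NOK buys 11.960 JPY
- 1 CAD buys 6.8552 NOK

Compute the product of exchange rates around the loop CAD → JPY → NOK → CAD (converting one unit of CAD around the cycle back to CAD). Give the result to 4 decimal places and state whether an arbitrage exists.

1.0063 (arbitrage exists)

Around CAD → JPY → NOK → CAD: 1 ÷ 0.012120 ÷ 11.960 ÷ 6.8552 = 1.006343
Product > 1; profitable direction is CAD → JPY → NOK → CAD.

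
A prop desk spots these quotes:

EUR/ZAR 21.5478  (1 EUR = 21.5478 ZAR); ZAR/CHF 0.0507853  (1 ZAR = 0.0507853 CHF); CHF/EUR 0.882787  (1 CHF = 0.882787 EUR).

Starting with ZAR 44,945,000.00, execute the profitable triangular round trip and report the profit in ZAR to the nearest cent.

Profit: ZAR 1,579,798.14

Profitable loop is ZAR → EUR → CHF → ZAR:
ZAR 44,945,000.00 ÷ 21.5478 = EUR 2,085,827.79
EUR 2,085,827.79 ÷ 0.882787 = CHF 2,362,775.83
CHF 2,362,775.83 ÷ 0.0507853 = ZAR 46,524,798.14
Profit = ZAR 46,524,798.14 − ZAR 44,945,000.00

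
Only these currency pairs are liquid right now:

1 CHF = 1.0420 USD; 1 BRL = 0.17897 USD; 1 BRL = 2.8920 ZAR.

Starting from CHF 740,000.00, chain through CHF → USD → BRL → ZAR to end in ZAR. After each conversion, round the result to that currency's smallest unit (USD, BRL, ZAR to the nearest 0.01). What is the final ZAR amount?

ZAR 12,459,984.13

CHF 740,000.00 × 1.0420 = USD 771,080.00
USD 771,080.00 ÷ 0.17897 = BRL 4,308,431.58
BRL 4,308,431.58 × 2.8920 = ZAR 12,459,984.13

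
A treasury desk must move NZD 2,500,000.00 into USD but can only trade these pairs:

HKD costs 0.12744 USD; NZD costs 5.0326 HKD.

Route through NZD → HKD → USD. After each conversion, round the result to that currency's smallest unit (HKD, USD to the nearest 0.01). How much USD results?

NZD 2,500,000.00 × 5.0326 = HKD 12,581,500.00
HKD 12,581,500.00 × 0.12744 = USD 1,603,386.36

USD 1,603,386.36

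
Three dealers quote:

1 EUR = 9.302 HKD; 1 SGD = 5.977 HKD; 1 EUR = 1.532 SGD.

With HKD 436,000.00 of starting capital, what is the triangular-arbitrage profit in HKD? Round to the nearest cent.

Profitable loop is HKD → SGD → EUR → HKD:
HKD 436,000.00 ÷ 5.977 = SGD 72,946.29
SGD 72,946.29 ÷ 1.532 = EUR 47,615.07
EUR 47,615.07 × 9.302 = HKD 442,915.42
Profit = HKD 442,915.42 − HKD 436,000.00

Profit: HKD 6,915.42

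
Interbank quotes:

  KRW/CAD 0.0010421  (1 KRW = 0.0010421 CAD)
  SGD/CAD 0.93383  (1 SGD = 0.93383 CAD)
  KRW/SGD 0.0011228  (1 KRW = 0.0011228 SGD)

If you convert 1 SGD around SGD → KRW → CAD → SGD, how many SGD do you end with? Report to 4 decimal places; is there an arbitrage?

0.9939 (arbitrage exists)

Around SGD → KRW → CAD → SGD: 1 ÷ 0.0011228 × 0.0010421 ÷ 0.93383 = 0.993892
Product < 1; profitable direction is SGD → CAD → KRW → SGD.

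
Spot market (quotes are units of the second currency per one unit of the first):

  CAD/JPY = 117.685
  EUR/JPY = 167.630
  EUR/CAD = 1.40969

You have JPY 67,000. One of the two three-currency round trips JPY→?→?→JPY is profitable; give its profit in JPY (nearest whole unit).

Profit: JPY 699

Profitable loop is JPY → CAD → EUR → JPY:
JPY 67,000 ÷ 117.685 = CAD 569.32
CAD 569.32 ÷ 1.40969 = EUR 403.86
EUR 403.86 × 167.630 = JPY 67,699
Profit = JPY 67,699 − JPY 67,000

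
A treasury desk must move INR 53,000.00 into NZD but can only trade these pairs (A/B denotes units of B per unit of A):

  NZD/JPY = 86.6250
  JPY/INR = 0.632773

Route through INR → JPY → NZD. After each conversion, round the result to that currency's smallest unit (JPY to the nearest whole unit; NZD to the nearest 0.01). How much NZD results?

INR 53,000.00 ÷ 0.632773 = JPY 83,758
JPY 83,758 ÷ 86.6250 = NZD 966.90

NZD 966.90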